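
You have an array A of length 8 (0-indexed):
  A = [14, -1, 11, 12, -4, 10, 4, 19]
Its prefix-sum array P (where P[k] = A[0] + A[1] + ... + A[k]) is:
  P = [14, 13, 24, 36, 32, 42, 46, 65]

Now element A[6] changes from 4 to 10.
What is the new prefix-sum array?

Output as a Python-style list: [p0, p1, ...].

Answer: [14, 13, 24, 36, 32, 42, 52, 71]

Derivation:
Change: A[6] 4 -> 10, delta = 6
P[k] for k < 6: unchanged (A[6] not included)
P[k] for k >= 6: shift by delta = 6
  P[0] = 14 + 0 = 14
  P[1] = 13 + 0 = 13
  P[2] = 24 + 0 = 24
  P[3] = 36 + 0 = 36
  P[4] = 32 + 0 = 32
  P[5] = 42 + 0 = 42
  P[6] = 46 + 6 = 52
  P[7] = 65 + 6 = 71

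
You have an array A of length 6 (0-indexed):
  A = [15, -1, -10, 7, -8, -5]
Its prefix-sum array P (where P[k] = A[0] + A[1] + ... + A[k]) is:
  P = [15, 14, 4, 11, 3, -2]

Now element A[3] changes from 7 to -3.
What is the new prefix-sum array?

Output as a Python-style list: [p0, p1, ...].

Answer: [15, 14, 4, 1, -7, -12]

Derivation:
Change: A[3] 7 -> -3, delta = -10
P[k] for k < 3: unchanged (A[3] not included)
P[k] for k >= 3: shift by delta = -10
  P[0] = 15 + 0 = 15
  P[1] = 14 + 0 = 14
  P[2] = 4 + 0 = 4
  P[3] = 11 + -10 = 1
  P[4] = 3 + -10 = -7
  P[5] = -2 + -10 = -12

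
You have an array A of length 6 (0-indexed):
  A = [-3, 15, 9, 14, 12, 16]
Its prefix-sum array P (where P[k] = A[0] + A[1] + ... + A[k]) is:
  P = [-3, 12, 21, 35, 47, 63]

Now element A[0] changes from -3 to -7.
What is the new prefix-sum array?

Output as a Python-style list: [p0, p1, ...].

Answer: [-7, 8, 17, 31, 43, 59]

Derivation:
Change: A[0] -3 -> -7, delta = -4
P[k] for k < 0: unchanged (A[0] not included)
P[k] for k >= 0: shift by delta = -4
  P[0] = -3 + -4 = -7
  P[1] = 12 + -4 = 8
  P[2] = 21 + -4 = 17
  P[3] = 35 + -4 = 31
  P[4] = 47 + -4 = 43
  P[5] = 63 + -4 = 59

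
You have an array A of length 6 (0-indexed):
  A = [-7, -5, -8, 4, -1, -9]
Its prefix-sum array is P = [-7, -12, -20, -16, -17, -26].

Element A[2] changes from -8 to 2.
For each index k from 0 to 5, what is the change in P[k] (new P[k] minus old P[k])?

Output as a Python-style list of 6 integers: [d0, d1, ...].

Answer: [0, 0, 10, 10, 10, 10]

Derivation:
Element change: A[2] -8 -> 2, delta = 10
For k < 2: P[k] unchanged, delta_P[k] = 0
For k >= 2: P[k] shifts by exactly 10
Delta array: [0, 0, 10, 10, 10, 10]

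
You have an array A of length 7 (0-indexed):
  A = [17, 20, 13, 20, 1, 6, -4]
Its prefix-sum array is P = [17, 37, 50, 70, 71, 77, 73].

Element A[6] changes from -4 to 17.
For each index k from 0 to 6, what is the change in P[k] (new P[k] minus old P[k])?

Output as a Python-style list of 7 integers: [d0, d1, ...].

Element change: A[6] -4 -> 17, delta = 21
For k < 6: P[k] unchanged, delta_P[k] = 0
For k >= 6: P[k] shifts by exactly 21
Delta array: [0, 0, 0, 0, 0, 0, 21]

Answer: [0, 0, 0, 0, 0, 0, 21]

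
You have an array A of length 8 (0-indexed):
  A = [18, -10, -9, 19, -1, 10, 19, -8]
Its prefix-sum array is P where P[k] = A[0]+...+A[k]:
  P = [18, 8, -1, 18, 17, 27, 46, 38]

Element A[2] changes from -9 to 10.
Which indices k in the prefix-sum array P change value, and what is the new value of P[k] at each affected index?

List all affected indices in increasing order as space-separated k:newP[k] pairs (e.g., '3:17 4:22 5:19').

P[k] = A[0] + ... + A[k]
P[k] includes A[2] iff k >= 2
Affected indices: 2, 3, ..., 7; delta = 19
  P[2]: -1 + 19 = 18
  P[3]: 18 + 19 = 37
  P[4]: 17 + 19 = 36
  P[5]: 27 + 19 = 46
  P[6]: 46 + 19 = 65
  P[7]: 38 + 19 = 57

Answer: 2:18 3:37 4:36 5:46 6:65 7:57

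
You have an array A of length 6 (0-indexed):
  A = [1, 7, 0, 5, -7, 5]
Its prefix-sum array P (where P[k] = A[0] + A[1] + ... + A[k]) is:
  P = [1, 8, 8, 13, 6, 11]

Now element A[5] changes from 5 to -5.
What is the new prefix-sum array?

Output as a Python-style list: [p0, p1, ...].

Answer: [1, 8, 8, 13, 6, 1]

Derivation:
Change: A[5] 5 -> -5, delta = -10
P[k] for k < 5: unchanged (A[5] not included)
P[k] for k >= 5: shift by delta = -10
  P[0] = 1 + 0 = 1
  P[1] = 8 + 0 = 8
  P[2] = 8 + 0 = 8
  P[3] = 13 + 0 = 13
  P[4] = 6 + 0 = 6
  P[5] = 11 + -10 = 1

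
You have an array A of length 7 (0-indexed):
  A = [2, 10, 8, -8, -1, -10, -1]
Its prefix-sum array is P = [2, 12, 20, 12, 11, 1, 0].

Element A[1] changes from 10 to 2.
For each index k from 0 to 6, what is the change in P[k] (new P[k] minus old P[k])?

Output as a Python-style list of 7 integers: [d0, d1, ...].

Answer: [0, -8, -8, -8, -8, -8, -8]

Derivation:
Element change: A[1] 10 -> 2, delta = -8
For k < 1: P[k] unchanged, delta_P[k] = 0
For k >= 1: P[k] shifts by exactly -8
Delta array: [0, -8, -8, -8, -8, -8, -8]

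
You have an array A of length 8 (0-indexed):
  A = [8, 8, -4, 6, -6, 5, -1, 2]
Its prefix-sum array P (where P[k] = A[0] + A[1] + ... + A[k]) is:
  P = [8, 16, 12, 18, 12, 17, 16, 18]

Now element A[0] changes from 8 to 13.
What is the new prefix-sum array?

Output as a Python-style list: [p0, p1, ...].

Answer: [13, 21, 17, 23, 17, 22, 21, 23]

Derivation:
Change: A[0] 8 -> 13, delta = 5
P[k] for k < 0: unchanged (A[0] not included)
P[k] for k >= 0: shift by delta = 5
  P[0] = 8 + 5 = 13
  P[1] = 16 + 5 = 21
  P[2] = 12 + 5 = 17
  P[3] = 18 + 5 = 23
  P[4] = 12 + 5 = 17
  P[5] = 17 + 5 = 22
  P[6] = 16 + 5 = 21
  P[7] = 18 + 5 = 23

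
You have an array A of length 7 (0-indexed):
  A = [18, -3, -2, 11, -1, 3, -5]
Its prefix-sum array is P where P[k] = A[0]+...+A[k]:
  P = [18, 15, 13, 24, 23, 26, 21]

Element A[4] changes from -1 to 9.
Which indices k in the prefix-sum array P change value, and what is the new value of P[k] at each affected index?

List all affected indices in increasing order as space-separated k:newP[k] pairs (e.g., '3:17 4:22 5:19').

Answer: 4:33 5:36 6:31

Derivation:
P[k] = A[0] + ... + A[k]
P[k] includes A[4] iff k >= 4
Affected indices: 4, 5, ..., 6; delta = 10
  P[4]: 23 + 10 = 33
  P[5]: 26 + 10 = 36
  P[6]: 21 + 10 = 31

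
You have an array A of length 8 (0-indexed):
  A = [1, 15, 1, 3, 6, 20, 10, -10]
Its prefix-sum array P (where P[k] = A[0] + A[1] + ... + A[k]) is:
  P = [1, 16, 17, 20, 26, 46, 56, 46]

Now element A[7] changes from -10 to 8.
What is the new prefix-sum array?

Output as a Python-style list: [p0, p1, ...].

Change: A[7] -10 -> 8, delta = 18
P[k] for k < 7: unchanged (A[7] not included)
P[k] for k >= 7: shift by delta = 18
  P[0] = 1 + 0 = 1
  P[1] = 16 + 0 = 16
  P[2] = 17 + 0 = 17
  P[3] = 20 + 0 = 20
  P[4] = 26 + 0 = 26
  P[5] = 46 + 0 = 46
  P[6] = 56 + 0 = 56
  P[7] = 46 + 18 = 64

Answer: [1, 16, 17, 20, 26, 46, 56, 64]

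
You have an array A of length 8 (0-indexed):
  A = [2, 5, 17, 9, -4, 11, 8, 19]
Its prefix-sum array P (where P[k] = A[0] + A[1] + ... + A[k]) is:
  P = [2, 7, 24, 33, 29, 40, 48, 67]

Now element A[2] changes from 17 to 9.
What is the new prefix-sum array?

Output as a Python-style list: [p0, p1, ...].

Change: A[2] 17 -> 9, delta = -8
P[k] for k < 2: unchanged (A[2] not included)
P[k] for k >= 2: shift by delta = -8
  P[0] = 2 + 0 = 2
  P[1] = 7 + 0 = 7
  P[2] = 24 + -8 = 16
  P[3] = 33 + -8 = 25
  P[4] = 29 + -8 = 21
  P[5] = 40 + -8 = 32
  P[6] = 48 + -8 = 40
  P[7] = 67 + -8 = 59

Answer: [2, 7, 16, 25, 21, 32, 40, 59]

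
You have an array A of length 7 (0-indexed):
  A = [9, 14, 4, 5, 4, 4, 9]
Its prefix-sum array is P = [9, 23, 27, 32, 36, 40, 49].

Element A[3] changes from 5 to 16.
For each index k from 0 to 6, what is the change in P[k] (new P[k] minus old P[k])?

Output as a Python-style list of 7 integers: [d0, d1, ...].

Element change: A[3] 5 -> 16, delta = 11
For k < 3: P[k] unchanged, delta_P[k] = 0
For k >= 3: P[k] shifts by exactly 11
Delta array: [0, 0, 0, 11, 11, 11, 11]

Answer: [0, 0, 0, 11, 11, 11, 11]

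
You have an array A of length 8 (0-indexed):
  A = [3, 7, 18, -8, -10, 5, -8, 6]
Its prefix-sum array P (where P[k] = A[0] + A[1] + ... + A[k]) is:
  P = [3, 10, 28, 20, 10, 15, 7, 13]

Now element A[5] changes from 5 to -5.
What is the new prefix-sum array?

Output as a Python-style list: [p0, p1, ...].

Change: A[5] 5 -> -5, delta = -10
P[k] for k < 5: unchanged (A[5] not included)
P[k] for k >= 5: shift by delta = -10
  P[0] = 3 + 0 = 3
  P[1] = 10 + 0 = 10
  P[2] = 28 + 0 = 28
  P[3] = 20 + 0 = 20
  P[4] = 10 + 0 = 10
  P[5] = 15 + -10 = 5
  P[6] = 7 + -10 = -3
  P[7] = 13 + -10 = 3

Answer: [3, 10, 28, 20, 10, 5, -3, 3]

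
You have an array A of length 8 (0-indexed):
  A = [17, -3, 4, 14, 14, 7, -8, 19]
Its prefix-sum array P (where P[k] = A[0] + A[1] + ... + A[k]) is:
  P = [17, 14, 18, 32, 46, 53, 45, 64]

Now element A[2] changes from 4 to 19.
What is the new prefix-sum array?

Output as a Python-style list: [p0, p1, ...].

Answer: [17, 14, 33, 47, 61, 68, 60, 79]

Derivation:
Change: A[2] 4 -> 19, delta = 15
P[k] for k < 2: unchanged (A[2] not included)
P[k] for k >= 2: shift by delta = 15
  P[0] = 17 + 0 = 17
  P[1] = 14 + 0 = 14
  P[2] = 18 + 15 = 33
  P[3] = 32 + 15 = 47
  P[4] = 46 + 15 = 61
  P[5] = 53 + 15 = 68
  P[6] = 45 + 15 = 60
  P[7] = 64 + 15 = 79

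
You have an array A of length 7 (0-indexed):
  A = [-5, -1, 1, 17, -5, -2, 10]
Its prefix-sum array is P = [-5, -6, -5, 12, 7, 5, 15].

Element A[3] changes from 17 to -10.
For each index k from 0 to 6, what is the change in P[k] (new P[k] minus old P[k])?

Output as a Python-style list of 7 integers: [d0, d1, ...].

Answer: [0, 0, 0, -27, -27, -27, -27]

Derivation:
Element change: A[3] 17 -> -10, delta = -27
For k < 3: P[k] unchanged, delta_P[k] = 0
For k >= 3: P[k] shifts by exactly -27
Delta array: [0, 0, 0, -27, -27, -27, -27]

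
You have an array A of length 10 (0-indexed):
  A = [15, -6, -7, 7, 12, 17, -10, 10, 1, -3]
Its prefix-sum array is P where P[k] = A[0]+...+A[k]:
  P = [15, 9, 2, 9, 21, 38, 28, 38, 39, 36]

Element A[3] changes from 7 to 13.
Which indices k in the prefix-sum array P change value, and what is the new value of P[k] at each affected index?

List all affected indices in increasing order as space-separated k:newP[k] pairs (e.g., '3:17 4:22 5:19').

Answer: 3:15 4:27 5:44 6:34 7:44 8:45 9:42

Derivation:
P[k] = A[0] + ... + A[k]
P[k] includes A[3] iff k >= 3
Affected indices: 3, 4, ..., 9; delta = 6
  P[3]: 9 + 6 = 15
  P[4]: 21 + 6 = 27
  P[5]: 38 + 6 = 44
  P[6]: 28 + 6 = 34
  P[7]: 38 + 6 = 44
  P[8]: 39 + 6 = 45
  P[9]: 36 + 6 = 42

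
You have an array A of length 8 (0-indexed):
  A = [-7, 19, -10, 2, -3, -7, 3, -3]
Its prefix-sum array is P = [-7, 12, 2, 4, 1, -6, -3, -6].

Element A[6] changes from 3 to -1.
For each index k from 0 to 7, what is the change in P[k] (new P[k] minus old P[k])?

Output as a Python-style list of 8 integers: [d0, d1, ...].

Element change: A[6] 3 -> -1, delta = -4
For k < 6: P[k] unchanged, delta_P[k] = 0
For k >= 6: P[k] shifts by exactly -4
Delta array: [0, 0, 0, 0, 0, 0, -4, -4]

Answer: [0, 0, 0, 0, 0, 0, -4, -4]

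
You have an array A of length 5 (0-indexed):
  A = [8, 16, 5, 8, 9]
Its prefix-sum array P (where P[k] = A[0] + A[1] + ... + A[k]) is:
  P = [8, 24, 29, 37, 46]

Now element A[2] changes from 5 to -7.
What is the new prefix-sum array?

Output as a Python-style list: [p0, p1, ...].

Change: A[2] 5 -> -7, delta = -12
P[k] for k < 2: unchanged (A[2] not included)
P[k] for k >= 2: shift by delta = -12
  P[0] = 8 + 0 = 8
  P[1] = 24 + 0 = 24
  P[2] = 29 + -12 = 17
  P[3] = 37 + -12 = 25
  P[4] = 46 + -12 = 34

Answer: [8, 24, 17, 25, 34]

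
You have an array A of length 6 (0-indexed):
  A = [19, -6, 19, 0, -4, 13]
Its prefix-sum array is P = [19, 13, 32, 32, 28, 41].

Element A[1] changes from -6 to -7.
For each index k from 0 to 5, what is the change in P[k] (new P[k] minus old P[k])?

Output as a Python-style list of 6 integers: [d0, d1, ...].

Answer: [0, -1, -1, -1, -1, -1]

Derivation:
Element change: A[1] -6 -> -7, delta = -1
For k < 1: P[k] unchanged, delta_P[k] = 0
For k >= 1: P[k] shifts by exactly -1
Delta array: [0, -1, -1, -1, -1, -1]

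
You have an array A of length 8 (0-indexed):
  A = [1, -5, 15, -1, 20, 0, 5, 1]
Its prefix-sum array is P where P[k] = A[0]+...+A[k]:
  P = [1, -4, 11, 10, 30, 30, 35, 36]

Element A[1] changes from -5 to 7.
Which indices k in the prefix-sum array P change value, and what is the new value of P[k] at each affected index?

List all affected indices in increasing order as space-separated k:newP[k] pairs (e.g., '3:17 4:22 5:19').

Answer: 1:8 2:23 3:22 4:42 5:42 6:47 7:48

Derivation:
P[k] = A[0] + ... + A[k]
P[k] includes A[1] iff k >= 1
Affected indices: 1, 2, ..., 7; delta = 12
  P[1]: -4 + 12 = 8
  P[2]: 11 + 12 = 23
  P[3]: 10 + 12 = 22
  P[4]: 30 + 12 = 42
  P[5]: 30 + 12 = 42
  P[6]: 35 + 12 = 47
  P[7]: 36 + 12 = 48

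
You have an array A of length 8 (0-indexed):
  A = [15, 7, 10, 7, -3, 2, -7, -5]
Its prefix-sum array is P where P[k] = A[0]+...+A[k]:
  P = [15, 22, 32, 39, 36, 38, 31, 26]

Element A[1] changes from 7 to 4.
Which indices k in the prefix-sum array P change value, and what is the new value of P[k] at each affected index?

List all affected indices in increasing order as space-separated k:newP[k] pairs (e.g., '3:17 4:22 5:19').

P[k] = A[0] + ... + A[k]
P[k] includes A[1] iff k >= 1
Affected indices: 1, 2, ..., 7; delta = -3
  P[1]: 22 + -3 = 19
  P[2]: 32 + -3 = 29
  P[3]: 39 + -3 = 36
  P[4]: 36 + -3 = 33
  P[5]: 38 + -3 = 35
  P[6]: 31 + -3 = 28
  P[7]: 26 + -3 = 23

Answer: 1:19 2:29 3:36 4:33 5:35 6:28 7:23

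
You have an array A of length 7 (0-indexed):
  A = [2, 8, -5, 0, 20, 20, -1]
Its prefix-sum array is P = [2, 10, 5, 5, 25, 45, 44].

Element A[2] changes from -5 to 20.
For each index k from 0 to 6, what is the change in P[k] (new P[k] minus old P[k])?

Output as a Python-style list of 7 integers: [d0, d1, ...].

Element change: A[2] -5 -> 20, delta = 25
For k < 2: P[k] unchanged, delta_P[k] = 0
For k >= 2: P[k] shifts by exactly 25
Delta array: [0, 0, 25, 25, 25, 25, 25]

Answer: [0, 0, 25, 25, 25, 25, 25]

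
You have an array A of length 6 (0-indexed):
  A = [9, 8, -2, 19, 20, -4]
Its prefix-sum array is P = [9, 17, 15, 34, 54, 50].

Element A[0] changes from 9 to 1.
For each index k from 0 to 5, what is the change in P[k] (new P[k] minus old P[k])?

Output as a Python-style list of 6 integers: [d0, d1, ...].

Answer: [-8, -8, -8, -8, -8, -8]

Derivation:
Element change: A[0] 9 -> 1, delta = -8
For k < 0: P[k] unchanged, delta_P[k] = 0
For k >= 0: P[k] shifts by exactly -8
Delta array: [-8, -8, -8, -8, -8, -8]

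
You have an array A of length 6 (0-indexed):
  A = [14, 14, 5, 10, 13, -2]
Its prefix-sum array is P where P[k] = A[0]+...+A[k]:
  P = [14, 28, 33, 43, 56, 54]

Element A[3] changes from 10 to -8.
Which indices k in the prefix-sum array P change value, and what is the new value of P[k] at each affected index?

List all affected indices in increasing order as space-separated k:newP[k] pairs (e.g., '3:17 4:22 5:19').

Answer: 3:25 4:38 5:36

Derivation:
P[k] = A[0] + ... + A[k]
P[k] includes A[3] iff k >= 3
Affected indices: 3, 4, ..., 5; delta = -18
  P[3]: 43 + -18 = 25
  P[4]: 56 + -18 = 38
  P[5]: 54 + -18 = 36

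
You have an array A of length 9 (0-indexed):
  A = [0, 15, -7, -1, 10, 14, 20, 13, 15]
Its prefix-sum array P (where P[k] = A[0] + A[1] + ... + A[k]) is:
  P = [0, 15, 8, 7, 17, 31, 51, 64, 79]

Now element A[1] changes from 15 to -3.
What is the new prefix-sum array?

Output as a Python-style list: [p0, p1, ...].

Answer: [0, -3, -10, -11, -1, 13, 33, 46, 61]

Derivation:
Change: A[1] 15 -> -3, delta = -18
P[k] for k < 1: unchanged (A[1] not included)
P[k] for k >= 1: shift by delta = -18
  P[0] = 0 + 0 = 0
  P[1] = 15 + -18 = -3
  P[2] = 8 + -18 = -10
  P[3] = 7 + -18 = -11
  P[4] = 17 + -18 = -1
  P[5] = 31 + -18 = 13
  P[6] = 51 + -18 = 33
  P[7] = 64 + -18 = 46
  P[8] = 79 + -18 = 61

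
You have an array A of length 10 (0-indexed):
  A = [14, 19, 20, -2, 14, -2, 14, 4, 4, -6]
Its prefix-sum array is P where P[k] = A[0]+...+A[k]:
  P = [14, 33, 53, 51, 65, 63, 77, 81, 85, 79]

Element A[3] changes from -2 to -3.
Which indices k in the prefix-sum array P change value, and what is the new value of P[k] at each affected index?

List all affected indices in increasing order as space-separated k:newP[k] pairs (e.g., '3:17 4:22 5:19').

P[k] = A[0] + ... + A[k]
P[k] includes A[3] iff k >= 3
Affected indices: 3, 4, ..., 9; delta = -1
  P[3]: 51 + -1 = 50
  P[4]: 65 + -1 = 64
  P[5]: 63 + -1 = 62
  P[6]: 77 + -1 = 76
  P[7]: 81 + -1 = 80
  P[8]: 85 + -1 = 84
  P[9]: 79 + -1 = 78

Answer: 3:50 4:64 5:62 6:76 7:80 8:84 9:78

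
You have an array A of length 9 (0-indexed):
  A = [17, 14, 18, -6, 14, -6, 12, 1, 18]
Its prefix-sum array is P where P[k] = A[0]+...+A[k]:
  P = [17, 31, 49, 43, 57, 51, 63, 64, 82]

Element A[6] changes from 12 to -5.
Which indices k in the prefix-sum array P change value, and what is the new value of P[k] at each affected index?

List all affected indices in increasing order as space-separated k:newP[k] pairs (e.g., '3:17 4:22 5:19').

Answer: 6:46 7:47 8:65

Derivation:
P[k] = A[0] + ... + A[k]
P[k] includes A[6] iff k >= 6
Affected indices: 6, 7, ..., 8; delta = -17
  P[6]: 63 + -17 = 46
  P[7]: 64 + -17 = 47
  P[8]: 82 + -17 = 65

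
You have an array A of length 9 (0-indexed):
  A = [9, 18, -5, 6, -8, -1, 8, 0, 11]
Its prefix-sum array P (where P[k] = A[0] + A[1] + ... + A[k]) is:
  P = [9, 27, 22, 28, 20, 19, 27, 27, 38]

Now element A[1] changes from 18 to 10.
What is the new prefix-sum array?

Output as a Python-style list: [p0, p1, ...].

Change: A[1] 18 -> 10, delta = -8
P[k] for k < 1: unchanged (A[1] not included)
P[k] for k >= 1: shift by delta = -8
  P[0] = 9 + 0 = 9
  P[1] = 27 + -8 = 19
  P[2] = 22 + -8 = 14
  P[3] = 28 + -8 = 20
  P[4] = 20 + -8 = 12
  P[5] = 19 + -8 = 11
  P[6] = 27 + -8 = 19
  P[7] = 27 + -8 = 19
  P[8] = 38 + -8 = 30

Answer: [9, 19, 14, 20, 12, 11, 19, 19, 30]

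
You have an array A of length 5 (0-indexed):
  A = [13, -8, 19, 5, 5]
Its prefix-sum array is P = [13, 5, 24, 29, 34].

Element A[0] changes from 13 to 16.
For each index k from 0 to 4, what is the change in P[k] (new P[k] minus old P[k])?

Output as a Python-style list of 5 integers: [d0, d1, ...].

Answer: [3, 3, 3, 3, 3]

Derivation:
Element change: A[0] 13 -> 16, delta = 3
For k < 0: P[k] unchanged, delta_P[k] = 0
For k >= 0: P[k] shifts by exactly 3
Delta array: [3, 3, 3, 3, 3]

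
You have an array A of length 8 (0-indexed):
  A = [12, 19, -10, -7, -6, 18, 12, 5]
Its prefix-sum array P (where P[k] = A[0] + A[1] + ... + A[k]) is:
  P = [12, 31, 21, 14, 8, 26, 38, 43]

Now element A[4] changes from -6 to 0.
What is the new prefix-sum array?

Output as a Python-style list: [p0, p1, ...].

Change: A[4] -6 -> 0, delta = 6
P[k] for k < 4: unchanged (A[4] not included)
P[k] for k >= 4: shift by delta = 6
  P[0] = 12 + 0 = 12
  P[1] = 31 + 0 = 31
  P[2] = 21 + 0 = 21
  P[3] = 14 + 0 = 14
  P[4] = 8 + 6 = 14
  P[5] = 26 + 6 = 32
  P[6] = 38 + 6 = 44
  P[7] = 43 + 6 = 49

Answer: [12, 31, 21, 14, 14, 32, 44, 49]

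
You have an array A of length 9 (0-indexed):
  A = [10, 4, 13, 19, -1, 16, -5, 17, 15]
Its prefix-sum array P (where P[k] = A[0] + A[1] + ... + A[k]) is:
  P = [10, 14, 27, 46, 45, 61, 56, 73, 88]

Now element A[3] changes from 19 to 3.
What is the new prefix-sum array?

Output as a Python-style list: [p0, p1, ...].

Change: A[3] 19 -> 3, delta = -16
P[k] for k < 3: unchanged (A[3] not included)
P[k] for k >= 3: shift by delta = -16
  P[0] = 10 + 0 = 10
  P[1] = 14 + 0 = 14
  P[2] = 27 + 0 = 27
  P[3] = 46 + -16 = 30
  P[4] = 45 + -16 = 29
  P[5] = 61 + -16 = 45
  P[6] = 56 + -16 = 40
  P[7] = 73 + -16 = 57
  P[8] = 88 + -16 = 72

Answer: [10, 14, 27, 30, 29, 45, 40, 57, 72]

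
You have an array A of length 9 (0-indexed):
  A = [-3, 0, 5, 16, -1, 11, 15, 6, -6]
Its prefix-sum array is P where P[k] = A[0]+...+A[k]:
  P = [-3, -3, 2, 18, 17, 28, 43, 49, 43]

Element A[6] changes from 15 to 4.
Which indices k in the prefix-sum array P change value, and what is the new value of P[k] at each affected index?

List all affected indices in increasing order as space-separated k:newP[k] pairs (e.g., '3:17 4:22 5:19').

Answer: 6:32 7:38 8:32

Derivation:
P[k] = A[0] + ... + A[k]
P[k] includes A[6] iff k >= 6
Affected indices: 6, 7, ..., 8; delta = -11
  P[6]: 43 + -11 = 32
  P[7]: 49 + -11 = 38
  P[8]: 43 + -11 = 32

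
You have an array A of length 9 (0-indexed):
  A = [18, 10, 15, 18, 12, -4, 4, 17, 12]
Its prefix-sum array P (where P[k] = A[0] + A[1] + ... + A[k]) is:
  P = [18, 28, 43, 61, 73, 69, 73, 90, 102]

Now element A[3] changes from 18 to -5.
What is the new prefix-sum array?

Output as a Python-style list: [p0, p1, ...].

Change: A[3] 18 -> -5, delta = -23
P[k] for k < 3: unchanged (A[3] not included)
P[k] for k >= 3: shift by delta = -23
  P[0] = 18 + 0 = 18
  P[1] = 28 + 0 = 28
  P[2] = 43 + 0 = 43
  P[3] = 61 + -23 = 38
  P[4] = 73 + -23 = 50
  P[5] = 69 + -23 = 46
  P[6] = 73 + -23 = 50
  P[7] = 90 + -23 = 67
  P[8] = 102 + -23 = 79

Answer: [18, 28, 43, 38, 50, 46, 50, 67, 79]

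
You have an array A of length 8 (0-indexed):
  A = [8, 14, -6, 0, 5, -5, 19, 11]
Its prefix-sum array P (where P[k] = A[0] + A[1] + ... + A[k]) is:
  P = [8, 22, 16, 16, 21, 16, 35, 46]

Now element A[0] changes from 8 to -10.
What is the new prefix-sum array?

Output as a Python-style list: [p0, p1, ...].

Change: A[0] 8 -> -10, delta = -18
P[k] for k < 0: unchanged (A[0] not included)
P[k] for k >= 0: shift by delta = -18
  P[0] = 8 + -18 = -10
  P[1] = 22 + -18 = 4
  P[2] = 16 + -18 = -2
  P[3] = 16 + -18 = -2
  P[4] = 21 + -18 = 3
  P[5] = 16 + -18 = -2
  P[6] = 35 + -18 = 17
  P[7] = 46 + -18 = 28

Answer: [-10, 4, -2, -2, 3, -2, 17, 28]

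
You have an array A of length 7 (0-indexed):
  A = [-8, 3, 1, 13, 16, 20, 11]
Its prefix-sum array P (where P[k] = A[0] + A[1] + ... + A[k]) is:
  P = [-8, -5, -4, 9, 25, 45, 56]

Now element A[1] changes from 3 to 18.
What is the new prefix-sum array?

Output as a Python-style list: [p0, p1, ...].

Answer: [-8, 10, 11, 24, 40, 60, 71]

Derivation:
Change: A[1] 3 -> 18, delta = 15
P[k] for k < 1: unchanged (A[1] not included)
P[k] for k >= 1: shift by delta = 15
  P[0] = -8 + 0 = -8
  P[1] = -5 + 15 = 10
  P[2] = -4 + 15 = 11
  P[3] = 9 + 15 = 24
  P[4] = 25 + 15 = 40
  P[5] = 45 + 15 = 60
  P[6] = 56 + 15 = 71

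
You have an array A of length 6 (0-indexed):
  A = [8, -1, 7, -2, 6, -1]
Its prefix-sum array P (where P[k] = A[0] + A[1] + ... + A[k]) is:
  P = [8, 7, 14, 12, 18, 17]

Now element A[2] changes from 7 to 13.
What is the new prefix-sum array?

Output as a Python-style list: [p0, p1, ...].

Answer: [8, 7, 20, 18, 24, 23]

Derivation:
Change: A[2] 7 -> 13, delta = 6
P[k] for k < 2: unchanged (A[2] not included)
P[k] for k >= 2: shift by delta = 6
  P[0] = 8 + 0 = 8
  P[1] = 7 + 0 = 7
  P[2] = 14 + 6 = 20
  P[3] = 12 + 6 = 18
  P[4] = 18 + 6 = 24
  P[5] = 17 + 6 = 23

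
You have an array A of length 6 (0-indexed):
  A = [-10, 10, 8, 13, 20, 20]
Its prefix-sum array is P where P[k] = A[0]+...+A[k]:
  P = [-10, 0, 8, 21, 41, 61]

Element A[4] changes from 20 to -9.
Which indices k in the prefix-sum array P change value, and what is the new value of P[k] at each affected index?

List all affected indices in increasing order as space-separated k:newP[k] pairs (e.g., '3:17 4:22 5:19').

Answer: 4:12 5:32

Derivation:
P[k] = A[0] + ... + A[k]
P[k] includes A[4] iff k >= 4
Affected indices: 4, 5, ..., 5; delta = -29
  P[4]: 41 + -29 = 12
  P[5]: 61 + -29 = 32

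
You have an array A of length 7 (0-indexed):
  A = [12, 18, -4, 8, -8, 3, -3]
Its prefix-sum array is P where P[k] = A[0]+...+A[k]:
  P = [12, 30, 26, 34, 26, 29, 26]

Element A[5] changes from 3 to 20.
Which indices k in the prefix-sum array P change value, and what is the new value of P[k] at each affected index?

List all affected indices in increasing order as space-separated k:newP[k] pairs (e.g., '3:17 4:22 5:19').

Answer: 5:46 6:43

Derivation:
P[k] = A[0] + ... + A[k]
P[k] includes A[5] iff k >= 5
Affected indices: 5, 6, ..., 6; delta = 17
  P[5]: 29 + 17 = 46
  P[6]: 26 + 17 = 43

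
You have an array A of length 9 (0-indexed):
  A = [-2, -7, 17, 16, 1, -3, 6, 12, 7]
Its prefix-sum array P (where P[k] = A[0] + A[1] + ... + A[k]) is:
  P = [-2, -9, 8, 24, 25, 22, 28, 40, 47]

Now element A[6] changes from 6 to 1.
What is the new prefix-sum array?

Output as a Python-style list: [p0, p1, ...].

Answer: [-2, -9, 8, 24, 25, 22, 23, 35, 42]

Derivation:
Change: A[6] 6 -> 1, delta = -5
P[k] for k < 6: unchanged (A[6] not included)
P[k] for k >= 6: shift by delta = -5
  P[0] = -2 + 0 = -2
  P[1] = -9 + 0 = -9
  P[2] = 8 + 0 = 8
  P[3] = 24 + 0 = 24
  P[4] = 25 + 0 = 25
  P[5] = 22 + 0 = 22
  P[6] = 28 + -5 = 23
  P[7] = 40 + -5 = 35
  P[8] = 47 + -5 = 42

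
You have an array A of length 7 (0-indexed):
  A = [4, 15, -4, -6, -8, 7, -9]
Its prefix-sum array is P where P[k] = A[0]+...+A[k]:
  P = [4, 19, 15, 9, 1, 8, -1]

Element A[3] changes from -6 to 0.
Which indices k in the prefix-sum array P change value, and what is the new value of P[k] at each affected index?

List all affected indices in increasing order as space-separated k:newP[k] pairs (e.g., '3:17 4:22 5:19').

Answer: 3:15 4:7 5:14 6:5

Derivation:
P[k] = A[0] + ... + A[k]
P[k] includes A[3] iff k >= 3
Affected indices: 3, 4, ..., 6; delta = 6
  P[3]: 9 + 6 = 15
  P[4]: 1 + 6 = 7
  P[5]: 8 + 6 = 14
  P[6]: -1 + 6 = 5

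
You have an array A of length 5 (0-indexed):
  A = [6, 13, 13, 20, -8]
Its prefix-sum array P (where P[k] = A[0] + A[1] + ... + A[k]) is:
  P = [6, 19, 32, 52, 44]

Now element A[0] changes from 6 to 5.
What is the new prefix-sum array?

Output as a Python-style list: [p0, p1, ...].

Change: A[0] 6 -> 5, delta = -1
P[k] for k < 0: unchanged (A[0] not included)
P[k] for k >= 0: shift by delta = -1
  P[0] = 6 + -1 = 5
  P[1] = 19 + -1 = 18
  P[2] = 32 + -1 = 31
  P[3] = 52 + -1 = 51
  P[4] = 44 + -1 = 43

Answer: [5, 18, 31, 51, 43]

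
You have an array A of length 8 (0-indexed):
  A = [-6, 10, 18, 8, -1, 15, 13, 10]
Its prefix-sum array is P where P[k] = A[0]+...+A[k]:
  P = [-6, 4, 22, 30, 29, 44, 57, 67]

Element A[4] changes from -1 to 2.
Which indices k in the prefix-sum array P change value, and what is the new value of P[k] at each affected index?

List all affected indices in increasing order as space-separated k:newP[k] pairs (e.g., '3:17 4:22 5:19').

Answer: 4:32 5:47 6:60 7:70

Derivation:
P[k] = A[0] + ... + A[k]
P[k] includes A[4] iff k >= 4
Affected indices: 4, 5, ..., 7; delta = 3
  P[4]: 29 + 3 = 32
  P[5]: 44 + 3 = 47
  P[6]: 57 + 3 = 60
  P[7]: 67 + 3 = 70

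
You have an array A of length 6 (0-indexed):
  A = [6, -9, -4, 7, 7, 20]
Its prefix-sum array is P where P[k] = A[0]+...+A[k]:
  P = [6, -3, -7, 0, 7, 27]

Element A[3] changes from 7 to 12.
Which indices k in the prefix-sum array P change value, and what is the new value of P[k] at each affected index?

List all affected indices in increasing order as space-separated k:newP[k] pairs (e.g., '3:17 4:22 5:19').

P[k] = A[0] + ... + A[k]
P[k] includes A[3] iff k >= 3
Affected indices: 3, 4, ..., 5; delta = 5
  P[3]: 0 + 5 = 5
  P[4]: 7 + 5 = 12
  P[5]: 27 + 5 = 32

Answer: 3:5 4:12 5:32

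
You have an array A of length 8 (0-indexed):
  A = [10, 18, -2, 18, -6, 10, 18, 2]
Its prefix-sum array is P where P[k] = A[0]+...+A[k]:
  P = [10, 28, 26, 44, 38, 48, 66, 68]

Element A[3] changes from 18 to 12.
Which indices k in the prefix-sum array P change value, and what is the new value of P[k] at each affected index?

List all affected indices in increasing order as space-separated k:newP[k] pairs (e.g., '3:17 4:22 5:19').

Answer: 3:38 4:32 5:42 6:60 7:62

Derivation:
P[k] = A[0] + ... + A[k]
P[k] includes A[3] iff k >= 3
Affected indices: 3, 4, ..., 7; delta = -6
  P[3]: 44 + -6 = 38
  P[4]: 38 + -6 = 32
  P[5]: 48 + -6 = 42
  P[6]: 66 + -6 = 60
  P[7]: 68 + -6 = 62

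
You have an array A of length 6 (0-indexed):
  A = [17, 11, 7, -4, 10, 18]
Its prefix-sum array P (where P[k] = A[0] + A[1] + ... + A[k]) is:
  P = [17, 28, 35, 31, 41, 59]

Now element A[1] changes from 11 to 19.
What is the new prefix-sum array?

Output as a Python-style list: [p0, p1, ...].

Answer: [17, 36, 43, 39, 49, 67]

Derivation:
Change: A[1] 11 -> 19, delta = 8
P[k] for k < 1: unchanged (A[1] not included)
P[k] for k >= 1: shift by delta = 8
  P[0] = 17 + 0 = 17
  P[1] = 28 + 8 = 36
  P[2] = 35 + 8 = 43
  P[3] = 31 + 8 = 39
  P[4] = 41 + 8 = 49
  P[5] = 59 + 8 = 67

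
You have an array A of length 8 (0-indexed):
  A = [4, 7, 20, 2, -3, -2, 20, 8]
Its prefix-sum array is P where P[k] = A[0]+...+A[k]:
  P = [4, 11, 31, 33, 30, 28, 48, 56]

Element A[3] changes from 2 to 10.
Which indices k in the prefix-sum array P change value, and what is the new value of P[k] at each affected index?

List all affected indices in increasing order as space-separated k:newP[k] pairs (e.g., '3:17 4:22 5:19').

Answer: 3:41 4:38 5:36 6:56 7:64

Derivation:
P[k] = A[0] + ... + A[k]
P[k] includes A[3] iff k >= 3
Affected indices: 3, 4, ..., 7; delta = 8
  P[3]: 33 + 8 = 41
  P[4]: 30 + 8 = 38
  P[5]: 28 + 8 = 36
  P[6]: 48 + 8 = 56
  P[7]: 56 + 8 = 64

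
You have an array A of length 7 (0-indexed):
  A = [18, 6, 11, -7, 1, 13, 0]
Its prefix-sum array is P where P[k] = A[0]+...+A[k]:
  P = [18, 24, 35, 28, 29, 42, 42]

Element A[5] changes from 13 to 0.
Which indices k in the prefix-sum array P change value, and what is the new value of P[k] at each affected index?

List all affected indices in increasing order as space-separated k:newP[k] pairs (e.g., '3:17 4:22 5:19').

Answer: 5:29 6:29

Derivation:
P[k] = A[0] + ... + A[k]
P[k] includes A[5] iff k >= 5
Affected indices: 5, 6, ..., 6; delta = -13
  P[5]: 42 + -13 = 29
  P[6]: 42 + -13 = 29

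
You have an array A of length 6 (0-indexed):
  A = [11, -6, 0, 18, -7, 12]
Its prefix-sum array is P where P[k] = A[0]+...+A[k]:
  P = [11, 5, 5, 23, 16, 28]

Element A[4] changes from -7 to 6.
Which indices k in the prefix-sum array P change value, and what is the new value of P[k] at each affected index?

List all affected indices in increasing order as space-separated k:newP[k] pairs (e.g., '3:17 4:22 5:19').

P[k] = A[0] + ... + A[k]
P[k] includes A[4] iff k >= 4
Affected indices: 4, 5, ..., 5; delta = 13
  P[4]: 16 + 13 = 29
  P[5]: 28 + 13 = 41

Answer: 4:29 5:41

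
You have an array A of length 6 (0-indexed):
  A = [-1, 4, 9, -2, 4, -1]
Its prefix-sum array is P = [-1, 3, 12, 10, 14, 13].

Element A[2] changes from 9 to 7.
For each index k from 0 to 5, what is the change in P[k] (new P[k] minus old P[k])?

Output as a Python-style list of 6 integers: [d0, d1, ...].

Element change: A[2] 9 -> 7, delta = -2
For k < 2: P[k] unchanged, delta_P[k] = 0
For k >= 2: P[k] shifts by exactly -2
Delta array: [0, 0, -2, -2, -2, -2]

Answer: [0, 0, -2, -2, -2, -2]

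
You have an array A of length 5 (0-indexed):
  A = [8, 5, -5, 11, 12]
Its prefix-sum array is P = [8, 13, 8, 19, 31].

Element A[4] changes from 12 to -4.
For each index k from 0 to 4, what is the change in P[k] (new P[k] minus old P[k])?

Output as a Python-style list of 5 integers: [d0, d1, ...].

Answer: [0, 0, 0, 0, -16]

Derivation:
Element change: A[4] 12 -> -4, delta = -16
For k < 4: P[k] unchanged, delta_P[k] = 0
For k >= 4: P[k] shifts by exactly -16
Delta array: [0, 0, 0, 0, -16]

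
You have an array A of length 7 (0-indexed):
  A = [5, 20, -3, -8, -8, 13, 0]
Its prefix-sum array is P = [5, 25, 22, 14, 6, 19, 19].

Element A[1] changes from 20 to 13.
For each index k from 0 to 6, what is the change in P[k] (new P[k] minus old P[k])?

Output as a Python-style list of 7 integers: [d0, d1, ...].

Element change: A[1] 20 -> 13, delta = -7
For k < 1: P[k] unchanged, delta_P[k] = 0
For k >= 1: P[k] shifts by exactly -7
Delta array: [0, -7, -7, -7, -7, -7, -7]

Answer: [0, -7, -7, -7, -7, -7, -7]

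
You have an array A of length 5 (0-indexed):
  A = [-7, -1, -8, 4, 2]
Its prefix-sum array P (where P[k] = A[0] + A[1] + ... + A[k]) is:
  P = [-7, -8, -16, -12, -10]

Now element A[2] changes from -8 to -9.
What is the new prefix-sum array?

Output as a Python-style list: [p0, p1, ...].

Change: A[2] -8 -> -9, delta = -1
P[k] for k < 2: unchanged (A[2] not included)
P[k] for k >= 2: shift by delta = -1
  P[0] = -7 + 0 = -7
  P[1] = -8 + 0 = -8
  P[2] = -16 + -1 = -17
  P[3] = -12 + -1 = -13
  P[4] = -10 + -1 = -11

Answer: [-7, -8, -17, -13, -11]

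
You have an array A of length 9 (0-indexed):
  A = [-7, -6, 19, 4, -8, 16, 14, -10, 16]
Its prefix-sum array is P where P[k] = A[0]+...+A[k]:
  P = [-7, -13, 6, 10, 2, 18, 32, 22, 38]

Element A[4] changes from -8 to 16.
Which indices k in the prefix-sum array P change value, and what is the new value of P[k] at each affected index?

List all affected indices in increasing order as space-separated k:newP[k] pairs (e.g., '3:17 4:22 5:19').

P[k] = A[0] + ... + A[k]
P[k] includes A[4] iff k >= 4
Affected indices: 4, 5, ..., 8; delta = 24
  P[4]: 2 + 24 = 26
  P[5]: 18 + 24 = 42
  P[6]: 32 + 24 = 56
  P[7]: 22 + 24 = 46
  P[8]: 38 + 24 = 62

Answer: 4:26 5:42 6:56 7:46 8:62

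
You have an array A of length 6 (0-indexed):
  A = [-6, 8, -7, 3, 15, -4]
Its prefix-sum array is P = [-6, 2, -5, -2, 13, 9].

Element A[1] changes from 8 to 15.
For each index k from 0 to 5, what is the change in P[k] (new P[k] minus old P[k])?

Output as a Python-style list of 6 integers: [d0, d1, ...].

Element change: A[1] 8 -> 15, delta = 7
For k < 1: P[k] unchanged, delta_P[k] = 0
For k >= 1: P[k] shifts by exactly 7
Delta array: [0, 7, 7, 7, 7, 7]

Answer: [0, 7, 7, 7, 7, 7]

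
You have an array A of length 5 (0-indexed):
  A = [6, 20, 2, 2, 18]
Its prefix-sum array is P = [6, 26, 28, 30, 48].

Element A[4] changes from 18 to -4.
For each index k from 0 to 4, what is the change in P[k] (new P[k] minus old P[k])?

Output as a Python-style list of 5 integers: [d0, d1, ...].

Element change: A[4] 18 -> -4, delta = -22
For k < 4: P[k] unchanged, delta_P[k] = 0
For k >= 4: P[k] shifts by exactly -22
Delta array: [0, 0, 0, 0, -22]

Answer: [0, 0, 0, 0, -22]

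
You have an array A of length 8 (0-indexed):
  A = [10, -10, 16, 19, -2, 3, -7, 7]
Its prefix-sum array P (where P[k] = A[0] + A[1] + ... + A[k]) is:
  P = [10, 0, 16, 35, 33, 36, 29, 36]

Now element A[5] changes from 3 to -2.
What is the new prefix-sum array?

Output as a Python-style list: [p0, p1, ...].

Answer: [10, 0, 16, 35, 33, 31, 24, 31]

Derivation:
Change: A[5] 3 -> -2, delta = -5
P[k] for k < 5: unchanged (A[5] not included)
P[k] for k >= 5: shift by delta = -5
  P[0] = 10 + 0 = 10
  P[1] = 0 + 0 = 0
  P[2] = 16 + 0 = 16
  P[3] = 35 + 0 = 35
  P[4] = 33 + 0 = 33
  P[5] = 36 + -5 = 31
  P[6] = 29 + -5 = 24
  P[7] = 36 + -5 = 31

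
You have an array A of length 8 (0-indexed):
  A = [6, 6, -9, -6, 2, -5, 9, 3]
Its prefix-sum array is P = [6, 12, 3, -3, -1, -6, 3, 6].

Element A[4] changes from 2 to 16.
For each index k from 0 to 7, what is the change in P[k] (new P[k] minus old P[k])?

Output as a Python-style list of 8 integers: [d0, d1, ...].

Answer: [0, 0, 0, 0, 14, 14, 14, 14]

Derivation:
Element change: A[4] 2 -> 16, delta = 14
For k < 4: P[k] unchanged, delta_P[k] = 0
For k >= 4: P[k] shifts by exactly 14
Delta array: [0, 0, 0, 0, 14, 14, 14, 14]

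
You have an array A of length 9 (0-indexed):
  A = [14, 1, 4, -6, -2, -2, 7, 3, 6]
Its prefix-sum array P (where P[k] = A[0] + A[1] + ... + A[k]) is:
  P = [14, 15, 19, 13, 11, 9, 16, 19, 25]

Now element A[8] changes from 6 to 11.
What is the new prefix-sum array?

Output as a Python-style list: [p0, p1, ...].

Answer: [14, 15, 19, 13, 11, 9, 16, 19, 30]

Derivation:
Change: A[8] 6 -> 11, delta = 5
P[k] for k < 8: unchanged (A[8] not included)
P[k] for k >= 8: shift by delta = 5
  P[0] = 14 + 0 = 14
  P[1] = 15 + 0 = 15
  P[2] = 19 + 0 = 19
  P[3] = 13 + 0 = 13
  P[4] = 11 + 0 = 11
  P[5] = 9 + 0 = 9
  P[6] = 16 + 0 = 16
  P[7] = 19 + 0 = 19
  P[8] = 25 + 5 = 30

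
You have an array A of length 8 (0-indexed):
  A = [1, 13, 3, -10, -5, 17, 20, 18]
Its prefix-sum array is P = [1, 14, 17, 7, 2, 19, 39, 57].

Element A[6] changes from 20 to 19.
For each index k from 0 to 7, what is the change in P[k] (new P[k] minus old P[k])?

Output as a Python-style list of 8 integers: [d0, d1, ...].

Answer: [0, 0, 0, 0, 0, 0, -1, -1]

Derivation:
Element change: A[6] 20 -> 19, delta = -1
For k < 6: P[k] unchanged, delta_P[k] = 0
For k >= 6: P[k] shifts by exactly -1
Delta array: [0, 0, 0, 0, 0, 0, -1, -1]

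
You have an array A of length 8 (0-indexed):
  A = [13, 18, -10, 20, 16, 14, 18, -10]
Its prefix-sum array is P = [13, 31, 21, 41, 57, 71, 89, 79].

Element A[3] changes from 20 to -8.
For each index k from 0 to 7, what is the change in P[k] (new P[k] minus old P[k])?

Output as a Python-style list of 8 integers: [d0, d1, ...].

Answer: [0, 0, 0, -28, -28, -28, -28, -28]

Derivation:
Element change: A[3] 20 -> -8, delta = -28
For k < 3: P[k] unchanged, delta_P[k] = 0
For k >= 3: P[k] shifts by exactly -28
Delta array: [0, 0, 0, -28, -28, -28, -28, -28]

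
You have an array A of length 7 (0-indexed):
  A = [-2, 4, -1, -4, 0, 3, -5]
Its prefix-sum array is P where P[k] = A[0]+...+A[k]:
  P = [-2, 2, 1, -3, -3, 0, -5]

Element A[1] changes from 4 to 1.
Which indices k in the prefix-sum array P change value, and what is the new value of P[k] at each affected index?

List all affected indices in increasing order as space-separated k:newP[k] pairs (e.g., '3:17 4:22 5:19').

Answer: 1:-1 2:-2 3:-6 4:-6 5:-3 6:-8

Derivation:
P[k] = A[0] + ... + A[k]
P[k] includes A[1] iff k >= 1
Affected indices: 1, 2, ..., 6; delta = -3
  P[1]: 2 + -3 = -1
  P[2]: 1 + -3 = -2
  P[3]: -3 + -3 = -6
  P[4]: -3 + -3 = -6
  P[5]: 0 + -3 = -3
  P[6]: -5 + -3 = -8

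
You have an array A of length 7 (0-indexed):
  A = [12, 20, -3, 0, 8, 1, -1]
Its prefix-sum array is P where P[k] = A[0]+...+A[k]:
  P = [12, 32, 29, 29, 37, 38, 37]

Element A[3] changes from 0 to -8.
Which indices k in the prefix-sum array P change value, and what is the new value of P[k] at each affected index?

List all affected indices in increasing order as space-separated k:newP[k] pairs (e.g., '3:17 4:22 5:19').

Answer: 3:21 4:29 5:30 6:29

Derivation:
P[k] = A[0] + ... + A[k]
P[k] includes A[3] iff k >= 3
Affected indices: 3, 4, ..., 6; delta = -8
  P[3]: 29 + -8 = 21
  P[4]: 37 + -8 = 29
  P[5]: 38 + -8 = 30
  P[6]: 37 + -8 = 29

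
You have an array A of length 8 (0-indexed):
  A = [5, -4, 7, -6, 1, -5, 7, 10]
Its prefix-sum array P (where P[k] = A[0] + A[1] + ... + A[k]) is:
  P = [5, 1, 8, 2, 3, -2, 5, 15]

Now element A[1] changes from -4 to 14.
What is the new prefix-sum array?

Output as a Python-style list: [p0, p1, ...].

Answer: [5, 19, 26, 20, 21, 16, 23, 33]

Derivation:
Change: A[1] -4 -> 14, delta = 18
P[k] for k < 1: unchanged (A[1] not included)
P[k] for k >= 1: shift by delta = 18
  P[0] = 5 + 0 = 5
  P[1] = 1 + 18 = 19
  P[2] = 8 + 18 = 26
  P[3] = 2 + 18 = 20
  P[4] = 3 + 18 = 21
  P[5] = -2 + 18 = 16
  P[6] = 5 + 18 = 23
  P[7] = 15 + 18 = 33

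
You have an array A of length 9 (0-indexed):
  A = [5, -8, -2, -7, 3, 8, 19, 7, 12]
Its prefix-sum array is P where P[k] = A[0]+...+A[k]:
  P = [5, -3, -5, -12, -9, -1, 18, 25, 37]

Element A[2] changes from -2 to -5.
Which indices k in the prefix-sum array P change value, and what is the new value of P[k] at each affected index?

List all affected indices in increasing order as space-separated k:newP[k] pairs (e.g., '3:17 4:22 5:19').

P[k] = A[0] + ... + A[k]
P[k] includes A[2] iff k >= 2
Affected indices: 2, 3, ..., 8; delta = -3
  P[2]: -5 + -3 = -8
  P[3]: -12 + -3 = -15
  P[4]: -9 + -3 = -12
  P[5]: -1 + -3 = -4
  P[6]: 18 + -3 = 15
  P[7]: 25 + -3 = 22
  P[8]: 37 + -3 = 34

Answer: 2:-8 3:-15 4:-12 5:-4 6:15 7:22 8:34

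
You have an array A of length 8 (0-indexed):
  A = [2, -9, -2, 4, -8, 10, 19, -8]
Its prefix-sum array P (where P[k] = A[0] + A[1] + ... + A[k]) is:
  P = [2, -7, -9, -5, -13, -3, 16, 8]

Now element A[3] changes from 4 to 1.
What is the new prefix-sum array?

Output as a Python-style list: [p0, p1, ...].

Answer: [2, -7, -9, -8, -16, -6, 13, 5]

Derivation:
Change: A[3] 4 -> 1, delta = -3
P[k] for k < 3: unchanged (A[3] not included)
P[k] for k >= 3: shift by delta = -3
  P[0] = 2 + 0 = 2
  P[1] = -7 + 0 = -7
  P[2] = -9 + 0 = -9
  P[3] = -5 + -3 = -8
  P[4] = -13 + -3 = -16
  P[5] = -3 + -3 = -6
  P[6] = 16 + -3 = 13
  P[7] = 8 + -3 = 5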